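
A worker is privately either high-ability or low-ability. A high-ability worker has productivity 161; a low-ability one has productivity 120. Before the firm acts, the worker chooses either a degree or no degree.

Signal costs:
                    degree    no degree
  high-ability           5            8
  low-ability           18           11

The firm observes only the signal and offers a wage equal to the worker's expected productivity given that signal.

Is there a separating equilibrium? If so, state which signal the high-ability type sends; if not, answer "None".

Try high-ability → degree, low-ability → no degree:
  Under separation the firm infers type exactly: degree → high-ability (pays 161), no degree → low-ability (pays 120).
  High-ability: degree gives 161 − 5 = 156; no degree gives 120 − 8 = 112. No deviation. ✓
  Low-ability: no degree gives 120 − 11 = 109; degree gives 161 − 18 = 143. Would deviate. ✗
Try high-ability → no degree, low-ability → degree:
  Under separation the firm infers type exactly: no degree → high-ability (pays 161), degree → low-ability (pays 120).
  High-ability: no degree gives 161 − 8 = 153; degree gives 120 − 5 = 115. No deviation. ✓
  Low-ability: degree gives 120 − 18 = 102; no degree gives 161 − 11 = 150. Would deviate. ✗
Neither assignment is incentive-compatible.

None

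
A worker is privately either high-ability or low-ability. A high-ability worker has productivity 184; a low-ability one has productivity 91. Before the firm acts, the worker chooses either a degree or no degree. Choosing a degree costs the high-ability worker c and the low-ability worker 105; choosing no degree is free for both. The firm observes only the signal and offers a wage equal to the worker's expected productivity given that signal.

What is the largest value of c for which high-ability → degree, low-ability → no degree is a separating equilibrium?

93

Under separation: degree → high-ability (pays 184); no degree → low-ability (pays 91).
Low-ability: 91 − 0 = 91 ≥ 184 − 105 = 79. Holds regardless of c. ✓
High-ability: 184 − c ≥ 91 − 0, so c ≤ 184 − 91 = 93.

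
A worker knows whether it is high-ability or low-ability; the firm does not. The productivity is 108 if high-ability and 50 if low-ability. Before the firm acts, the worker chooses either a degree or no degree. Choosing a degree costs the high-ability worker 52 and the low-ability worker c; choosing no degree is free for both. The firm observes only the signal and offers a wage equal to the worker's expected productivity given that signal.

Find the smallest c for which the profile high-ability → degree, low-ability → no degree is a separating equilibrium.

Under separation: degree → high-ability (pays 108); no degree → low-ability (pays 50).
High-ability: 108 − 52 = 56 ≥ 50 − 0 = 50. Holds regardless of c. ✓
Low-ability: 50 − 0 ≥ 108 − c, so c ≥ 108 − 50 = 58.

58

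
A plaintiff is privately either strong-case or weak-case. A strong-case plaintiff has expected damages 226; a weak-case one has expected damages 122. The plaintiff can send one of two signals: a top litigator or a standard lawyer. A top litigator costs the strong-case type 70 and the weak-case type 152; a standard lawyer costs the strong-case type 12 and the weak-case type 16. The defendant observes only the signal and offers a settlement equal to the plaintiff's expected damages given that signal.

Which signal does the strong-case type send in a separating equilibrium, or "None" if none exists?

top litigator

Try strong-case → top litigator, weak-case → standard lawyer:
  Under separation the defendant infers type exactly: top litigator → strong-case (pays 226), standard lawyer → weak-case (pays 122).
  Strong-case: top litigator gives 226 − 70 = 156; standard lawyer gives 122 − 12 = 110. No deviation. ✓
  Weak-case: standard lawyer gives 122 − 16 = 106; top litigator gives 226 − 152 = 74. No deviation. ✓
Both hold — the strong-case type sends top litigator.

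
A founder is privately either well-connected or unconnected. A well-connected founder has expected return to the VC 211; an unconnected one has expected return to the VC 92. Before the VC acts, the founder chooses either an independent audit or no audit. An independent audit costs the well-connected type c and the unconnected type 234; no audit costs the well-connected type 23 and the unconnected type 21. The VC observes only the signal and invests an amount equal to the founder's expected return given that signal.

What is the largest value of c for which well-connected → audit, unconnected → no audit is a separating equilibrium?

Under separation: audit → well-connected (pays 211); no audit → unconnected (pays 92).
Unconnected: 92 − 21 = 71 ≥ 211 − 234 = -23. Holds regardless of c. ✓
Well-connected: 211 − c ≥ 92 − 23, so c ≤ 211 − 69 = 142.

142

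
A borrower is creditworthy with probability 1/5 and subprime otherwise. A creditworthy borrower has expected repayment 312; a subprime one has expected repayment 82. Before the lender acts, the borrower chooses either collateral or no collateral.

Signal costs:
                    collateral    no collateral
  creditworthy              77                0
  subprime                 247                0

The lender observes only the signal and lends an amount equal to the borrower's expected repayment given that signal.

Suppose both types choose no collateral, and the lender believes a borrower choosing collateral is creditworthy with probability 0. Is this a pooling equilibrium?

Yes

On the equilibrium path (no collateral) the lender holds the prior 1/5 and pays 1/5·312 + 4/5·82 = 128. Off-path (collateral) belief 0 gives 0·312 + 1·82 = 82.
Creditworthy: no collateral gives 128 − 0 = 128; collateral gives 82 − 77 = 5. Stays. ✓
Subprime: no collateral gives 128 − 0 = 128; collateral gives 82 − 247 = -165. Stays. ✓
Beliefs are Bayes-consistent on-path and both types best-respond.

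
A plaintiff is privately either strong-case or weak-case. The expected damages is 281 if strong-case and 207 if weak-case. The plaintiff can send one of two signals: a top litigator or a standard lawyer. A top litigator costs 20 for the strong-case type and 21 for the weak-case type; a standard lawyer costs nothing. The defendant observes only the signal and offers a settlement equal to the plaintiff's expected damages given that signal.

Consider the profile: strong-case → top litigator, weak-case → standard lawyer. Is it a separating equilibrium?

No

If types separate, top litigator earns payment 281 and standard lawyer earns 207.
Strong-case: top litigator gives 281 − 20 = 261; standard lawyer gives 207 − 0 = 207. No deviation. ✓
Weak-case: standard lawyer gives 207 − 0 = 207; top litigator gives 281 − 21 = 260. Would deviate. ✗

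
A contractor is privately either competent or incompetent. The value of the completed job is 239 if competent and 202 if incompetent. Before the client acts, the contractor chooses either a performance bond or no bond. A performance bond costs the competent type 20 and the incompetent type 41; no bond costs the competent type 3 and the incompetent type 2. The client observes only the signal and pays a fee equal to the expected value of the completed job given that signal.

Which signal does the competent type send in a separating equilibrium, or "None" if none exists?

Try competent → bond, incompetent → no bond:
  If types separate, bond earns payment 239 and no bond earns 202.
  Competent: bond gives 239 − 20 = 219; no bond gives 202 − 3 = 199. No deviation. ✓
  Incompetent: no bond gives 202 − 2 = 200; bond gives 239 − 41 = 198. No deviation. ✓
Both hold — the competent type sends bond.

bond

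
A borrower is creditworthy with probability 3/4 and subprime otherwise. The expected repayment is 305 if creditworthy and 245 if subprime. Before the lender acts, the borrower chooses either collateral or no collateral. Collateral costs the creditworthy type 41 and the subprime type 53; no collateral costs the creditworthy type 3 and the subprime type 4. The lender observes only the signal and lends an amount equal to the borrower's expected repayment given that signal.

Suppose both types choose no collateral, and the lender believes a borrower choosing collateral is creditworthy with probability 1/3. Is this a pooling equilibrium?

Yes

On the equilibrium path (no collateral) the lender holds the prior 3/4 and pays 3/4·305 + 1/4·245 = 290. Off-path (collateral) belief 1/3 gives 1/3·305 + 2/3·245 = 265.
Creditworthy: no collateral gives 290 − 3 = 287; collateral gives 265 − 41 = 224. Stays. ✓
Subprime: no collateral gives 290 − 4 = 286; collateral gives 265 − 53 = 212. Stays. ✓
Beliefs are Bayes-consistent on-path and both types best-respond.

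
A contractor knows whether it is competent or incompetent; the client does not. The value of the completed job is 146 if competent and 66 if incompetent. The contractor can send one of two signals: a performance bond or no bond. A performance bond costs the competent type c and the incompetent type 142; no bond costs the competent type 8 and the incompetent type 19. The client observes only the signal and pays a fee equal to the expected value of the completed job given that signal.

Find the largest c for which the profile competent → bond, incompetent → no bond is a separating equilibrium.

Under separation: bond → competent (pays 146); no bond → incompetent (pays 66).
Incompetent: 66 − 19 = 47 ≥ 146 − 142 = 4. Holds regardless of c. ✓
Competent: 146 − c ≥ 66 − 8, so c ≤ 146 − 58 = 88.

88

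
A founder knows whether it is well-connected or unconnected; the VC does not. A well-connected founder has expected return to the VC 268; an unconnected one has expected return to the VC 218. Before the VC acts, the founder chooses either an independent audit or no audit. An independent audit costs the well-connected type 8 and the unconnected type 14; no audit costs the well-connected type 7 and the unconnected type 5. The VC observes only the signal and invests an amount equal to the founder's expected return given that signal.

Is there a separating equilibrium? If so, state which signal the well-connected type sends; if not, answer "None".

None

Try well-connected → audit, unconnected → no audit:
  Under separation the VC infers type exactly: audit → well-connected (pays 268), no audit → unconnected (pays 218).
  Well-connected: audit gives 268 − 8 = 260; no audit gives 218 − 7 = 211. No deviation. ✓
  Unconnected: no audit gives 218 − 5 = 213; audit gives 268 − 14 = 254. Would deviate. ✗
Try well-connected → no audit, unconnected → audit:
  Under separation the VC infers type exactly: no audit → well-connected (pays 268), audit → unconnected (pays 218).
  Well-connected: no audit gives 268 − 7 = 261; audit gives 218 − 8 = 210. No deviation. ✓
  Unconnected: audit gives 218 − 14 = 204; no audit gives 268 − 5 = 263. Would deviate. ✗
Neither assignment is incentive-compatible.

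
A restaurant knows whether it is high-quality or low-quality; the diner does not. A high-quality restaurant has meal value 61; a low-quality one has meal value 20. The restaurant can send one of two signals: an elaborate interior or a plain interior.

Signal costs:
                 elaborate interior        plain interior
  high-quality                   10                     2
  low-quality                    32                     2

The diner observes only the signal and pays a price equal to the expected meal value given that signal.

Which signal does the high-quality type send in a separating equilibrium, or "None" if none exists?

None

Try high-quality → elaborate interior, low-quality → plain interior:
  Under separation the diner infers type exactly: elaborate interior → high-quality (pays 61), plain interior → low-quality (pays 20).
  High-quality: elaborate interior gives 61 − 10 = 51; plain interior gives 20 − 2 = 18. No deviation. ✓
  Low-quality: plain interior gives 20 − 2 = 18; elaborate interior gives 61 − 32 = 29. Would deviate. ✗
Try high-quality → plain interior, low-quality → elaborate interior:
  Under separation the diner infers type exactly: plain interior → high-quality (pays 61), elaborate interior → low-quality (pays 20).
  High-quality: plain interior gives 61 − 2 = 59; elaborate interior gives 20 − 10 = 10. No deviation. ✓
  Low-quality: elaborate interior gives 20 − 32 = -12; plain interior gives 61 − 2 = 59. Would deviate. ✗
Neither assignment is incentive-compatible.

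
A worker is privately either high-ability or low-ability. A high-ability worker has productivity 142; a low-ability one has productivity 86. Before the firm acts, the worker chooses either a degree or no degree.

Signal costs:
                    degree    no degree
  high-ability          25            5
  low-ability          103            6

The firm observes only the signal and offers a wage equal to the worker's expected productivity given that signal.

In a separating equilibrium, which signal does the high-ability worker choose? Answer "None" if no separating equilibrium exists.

Try high-ability → degree, low-ability → no degree:
  Under separation the firm infers type exactly: degree → high-ability (pays 142), no degree → low-ability (pays 86).
  High-ability: degree gives 142 − 25 = 117; no degree gives 86 − 5 = 81. No deviation. ✓
  Low-ability: no degree gives 86 − 6 = 80; degree gives 142 − 103 = 39. No deviation. ✓
Both hold — the high-ability type sends degree.

degree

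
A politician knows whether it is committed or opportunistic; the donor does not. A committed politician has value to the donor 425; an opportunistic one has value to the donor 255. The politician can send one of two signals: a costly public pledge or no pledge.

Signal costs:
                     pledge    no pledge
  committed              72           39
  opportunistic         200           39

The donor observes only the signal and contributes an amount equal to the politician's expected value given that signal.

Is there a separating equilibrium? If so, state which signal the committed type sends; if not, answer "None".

None

Try committed → pledge, opportunistic → no pledge:
  If types separate, pledge earns payment 425 and no pledge earns 255.
  Committed: pledge gives 425 − 72 = 353; no pledge gives 255 − 39 = 216. No deviation. ✓
  Opportunistic: no pledge gives 255 − 39 = 216; pledge gives 425 − 200 = 225. Would deviate. ✗
Try committed → no pledge, opportunistic → pledge:
  If types separate, no pledge earns payment 425 and pledge earns 255.
  Committed: no pledge gives 425 − 39 = 386; pledge gives 255 − 72 = 183. No deviation. ✓
  Opportunistic: pledge gives 255 − 200 = 55; no pledge gives 425 − 39 = 386. Would deviate. ✗
Neither assignment is incentive-compatible.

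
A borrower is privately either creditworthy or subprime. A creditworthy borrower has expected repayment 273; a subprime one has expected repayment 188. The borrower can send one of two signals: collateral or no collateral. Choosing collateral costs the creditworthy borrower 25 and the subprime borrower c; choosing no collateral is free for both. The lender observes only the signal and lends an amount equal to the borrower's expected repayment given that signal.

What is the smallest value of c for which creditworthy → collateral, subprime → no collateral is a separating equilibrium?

Under separation: collateral → creditworthy (pays 273); no collateral → subprime (pays 188).
Creditworthy: 273 − 25 = 248 ≥ 188 − 0 = 188. Holds regardless of c. ✓
Subprime: 188 − 0 ≥ 273 − c, so c ≥ 273 − 188 = 85.

85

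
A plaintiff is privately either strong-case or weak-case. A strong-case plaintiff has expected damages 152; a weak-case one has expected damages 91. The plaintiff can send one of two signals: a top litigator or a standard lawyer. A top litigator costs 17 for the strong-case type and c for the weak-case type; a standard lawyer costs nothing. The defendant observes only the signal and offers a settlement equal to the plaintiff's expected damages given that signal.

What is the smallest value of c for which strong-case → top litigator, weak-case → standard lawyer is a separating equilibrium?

Under separation: top litigator → strong-case (pays 152); standard lawyer → weak-case (pays 91).
Strong-case: 152 − 17 = 135 ≥ 91 − 0 = 91. Holds regardless of c. ✓
Weak-case: 91 − 0 ≥ 152 − c, so c ≥ 152 − 91 = 61.

61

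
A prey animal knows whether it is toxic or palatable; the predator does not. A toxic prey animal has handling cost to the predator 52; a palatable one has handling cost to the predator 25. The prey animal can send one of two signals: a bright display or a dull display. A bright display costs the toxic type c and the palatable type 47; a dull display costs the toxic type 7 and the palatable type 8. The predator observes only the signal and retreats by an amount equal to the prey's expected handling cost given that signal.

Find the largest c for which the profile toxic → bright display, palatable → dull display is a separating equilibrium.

34

Under separation: bright display → toxic (pays 52); dull display → palatable (pays 25).
Palatable: 25 − 8 = 17 ≥ 52 − 47 = 5. Holds regardless of c. ✓
Toxic: 52 − c ≥ 25 − 7, so c ≤ 52 − 18 = 34.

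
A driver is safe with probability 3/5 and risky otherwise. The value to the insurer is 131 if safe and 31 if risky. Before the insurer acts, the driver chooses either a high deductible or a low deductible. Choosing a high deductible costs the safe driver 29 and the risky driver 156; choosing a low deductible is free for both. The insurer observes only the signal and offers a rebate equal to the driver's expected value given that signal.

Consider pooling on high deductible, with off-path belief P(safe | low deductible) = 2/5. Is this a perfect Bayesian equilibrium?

No

At the pooled signal (high deductible) the insurer holds the prior 3/5 and pays 3/5·131 + 2/5·31 = 91. Off-path (low deductible) belief 2/5 gives 2/5·131 + 3/5·31 = 71.
Safe: high deductible gives 91 − 29 = 62; low deductible gives 71 − 0 = 71. Deviates. ✗
Risky: high deductible gives 91 − 156 = -65; low deductible gives 71 − 0 = 71. Deviates. ✗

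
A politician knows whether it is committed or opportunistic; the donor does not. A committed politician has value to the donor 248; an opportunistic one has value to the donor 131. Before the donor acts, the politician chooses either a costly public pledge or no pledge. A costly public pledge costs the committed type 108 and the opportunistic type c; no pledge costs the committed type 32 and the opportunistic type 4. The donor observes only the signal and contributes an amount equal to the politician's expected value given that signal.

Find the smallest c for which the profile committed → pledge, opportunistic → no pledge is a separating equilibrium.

121

Under separation: pledge → committed (pays 248); no pledge → opportunistic (pays 131).
Committed: 248 − 108 = 140 ≥ 131 − 32 = 99. Holds regardless of c. ✓
Opportunistic: 131 − 4 ≥ 248 − c, so c ≥ 248 − 127 = 121.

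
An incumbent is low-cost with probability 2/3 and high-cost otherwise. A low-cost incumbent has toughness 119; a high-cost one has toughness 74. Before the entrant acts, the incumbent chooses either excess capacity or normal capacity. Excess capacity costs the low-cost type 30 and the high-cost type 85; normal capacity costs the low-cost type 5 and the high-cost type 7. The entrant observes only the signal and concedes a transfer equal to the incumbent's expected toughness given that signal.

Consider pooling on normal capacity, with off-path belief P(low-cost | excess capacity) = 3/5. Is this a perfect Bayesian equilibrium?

Yes

At the pooled signal (normal capacity) the entrant holds the prior 2/3 and pays 2/3·119 + 1/3·74 = 104. Off-path (excess capacity) belief 3/5 gives 3/5·119 + 2/5·74 = 101.
Low-cost: normal capacity gives 104 − 5 = 99; excess capacity gives 101 − 30 = 71. Stays. ✓
High-cost: normal capacity gives 104 − 7 = 97; excess capacity gives 101 − 85 = 16. Stays. ✓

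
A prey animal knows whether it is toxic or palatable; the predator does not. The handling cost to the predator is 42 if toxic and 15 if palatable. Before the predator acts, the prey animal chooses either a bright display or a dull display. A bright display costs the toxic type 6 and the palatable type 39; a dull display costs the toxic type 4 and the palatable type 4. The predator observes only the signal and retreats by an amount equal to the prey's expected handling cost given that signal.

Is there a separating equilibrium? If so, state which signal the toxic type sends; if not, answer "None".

Try toxic → bright display, palatable → dull display:
  If types separate, bright display earns payment 42 and dull display earns 15.
  Toxic: bright display gives 42 − 6 = 36; dull display gives 15 − 4 = 11. No deviation. ✓
  Palatable: dull display gives 15 − 4 = 11; bright display gives 42 − 39 = 3. No deviation. ✓
Both hold — the toxic type sends bright display.

bright display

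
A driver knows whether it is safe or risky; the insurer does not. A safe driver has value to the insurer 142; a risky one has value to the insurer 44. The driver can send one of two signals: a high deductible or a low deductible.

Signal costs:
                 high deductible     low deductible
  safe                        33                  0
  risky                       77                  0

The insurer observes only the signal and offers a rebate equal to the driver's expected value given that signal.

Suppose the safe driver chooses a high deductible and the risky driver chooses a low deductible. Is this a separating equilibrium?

If types separate, high deductible earns payment 142 and low deductible earns 44.
Safe: high deductible gives 142 − 33 = 109; low deductible gives 44 − 0 = 44. No deviation. ✓
Risky: low deductible gives 44 − 0 = 44; high deductible gives 142 − 77 = 65. Would deviate. ✗

No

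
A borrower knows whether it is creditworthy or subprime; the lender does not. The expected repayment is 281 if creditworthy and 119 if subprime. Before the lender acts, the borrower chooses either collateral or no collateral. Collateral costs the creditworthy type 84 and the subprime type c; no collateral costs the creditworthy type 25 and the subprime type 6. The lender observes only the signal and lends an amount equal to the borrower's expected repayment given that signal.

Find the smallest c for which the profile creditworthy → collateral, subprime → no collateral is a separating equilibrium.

168

Under separation: collateral → creditworthy (pays 281); no collateral → subprime (pays 119).
Creditworthy: 281 − 84 = 197 ≥ 119 − 25 = 94. Holds regardless of c. ✓
Subprime: 119 − 6 ≥ 281 − c, so c ≥ 281 − 113 = 168.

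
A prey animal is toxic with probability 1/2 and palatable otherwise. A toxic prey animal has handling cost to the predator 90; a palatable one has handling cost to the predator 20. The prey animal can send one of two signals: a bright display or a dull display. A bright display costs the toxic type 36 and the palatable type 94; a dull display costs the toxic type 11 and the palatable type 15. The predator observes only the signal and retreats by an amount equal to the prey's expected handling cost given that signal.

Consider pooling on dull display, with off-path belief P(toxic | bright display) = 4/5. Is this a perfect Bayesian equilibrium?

Yes

At the pooled signal (dull display) the predator holds the prior 1/2 and pays 1/2·90 + 1/2·20 = 55. Off-path (bright display) belief 4/5 gives 4/5·90 + 1/5·20 = 76.
Toxic: dull display gives 55 − 11 = 44; bright display gives 76 − 36 = 40. Stays. ✓
Palatable: dull display gives 55 − 15 = 40; bright display gives 76 − 94 = -18. Stays. ✓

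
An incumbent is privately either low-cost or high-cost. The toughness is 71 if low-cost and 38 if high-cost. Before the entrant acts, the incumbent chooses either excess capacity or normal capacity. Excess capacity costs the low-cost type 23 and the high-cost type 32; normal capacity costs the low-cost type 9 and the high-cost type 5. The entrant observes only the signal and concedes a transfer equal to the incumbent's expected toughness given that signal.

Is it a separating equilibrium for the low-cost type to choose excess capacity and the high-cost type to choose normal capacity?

No

Under separation the entrant infers type exactly: excess capacity → low-cost (pays 71), normal capacity → high-cost (pays 38).
Low-cost: excess capacity gives 71 − 23 = 48; normal capacity gives 38 − 9 = 29. No deviation. ✓
High-cost: normal capacity gives 38 − 5 = 33; excess capacity gives 71 − 32 = 39. Would deviate. ✗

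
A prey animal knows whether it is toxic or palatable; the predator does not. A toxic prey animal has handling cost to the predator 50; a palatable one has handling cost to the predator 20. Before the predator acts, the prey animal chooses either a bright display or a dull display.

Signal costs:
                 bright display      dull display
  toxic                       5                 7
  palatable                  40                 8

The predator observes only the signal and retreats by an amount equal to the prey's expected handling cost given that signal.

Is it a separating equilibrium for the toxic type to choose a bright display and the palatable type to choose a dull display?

Yes

If types separate, bright display earns payment 50 and dull display earns 20.
Toxic: bright display gives 50 − 5 = 45; dull display gives 20 − 7 = 13. No deviation. ✓
Palatable: dull display gives 20 − 8 = 12; bright display gives 50 − 40 = 10. No deviation. ✓
Neither type gains from mimicking the other.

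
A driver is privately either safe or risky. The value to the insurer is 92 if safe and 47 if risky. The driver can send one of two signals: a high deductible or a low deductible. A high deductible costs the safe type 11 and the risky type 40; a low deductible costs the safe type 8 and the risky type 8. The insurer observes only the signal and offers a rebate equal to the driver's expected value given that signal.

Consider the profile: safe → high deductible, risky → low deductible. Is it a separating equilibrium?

Under separation the insurer infers type exactly: high deductible → safe (pays 92), low deductible → risky (pays 47).
Safe: high deductible gives 92 − 11 = 81; low deductible gives 47 − 8 = 39. No deviation. ✓
Risky: low deductible gives 47 − 8 = 39; high deductible gives 92 − 40 = 52. Would deviate. ✗

No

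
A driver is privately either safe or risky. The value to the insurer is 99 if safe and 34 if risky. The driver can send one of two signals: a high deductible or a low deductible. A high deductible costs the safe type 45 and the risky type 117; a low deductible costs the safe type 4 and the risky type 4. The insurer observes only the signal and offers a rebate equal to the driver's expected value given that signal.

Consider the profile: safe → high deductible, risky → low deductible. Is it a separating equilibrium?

Yes

Under separation the insurer infers type exactly: high deductible → safe (pays 99), low deductible → risky (pays 34).
Safe: high deductible gives 99 − 45 = 54; low deductible gives 34 − 4 = 30. No deviation. ✓
Risky: low deductible gives 34 − 4 = 30; high deductible gives 99 − 117 = -18. No deviation. ✓
Both incentive constraints hold.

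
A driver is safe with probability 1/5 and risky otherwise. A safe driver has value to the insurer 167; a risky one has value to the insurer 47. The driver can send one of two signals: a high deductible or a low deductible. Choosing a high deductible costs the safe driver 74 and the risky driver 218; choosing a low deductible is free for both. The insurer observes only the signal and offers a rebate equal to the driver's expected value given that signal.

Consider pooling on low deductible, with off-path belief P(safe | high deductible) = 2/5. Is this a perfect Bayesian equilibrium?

On the equilibrium path (low deductible) the insurer holds the prior 1/5 and pays 1/5·167 + 4/5·47 = 71. Off-path (high deductible) belief 2/5 gives 2/5·167 + 3/5·47 = 95.
Safe: low deductible gives 71 − 0 = 71; high deductible gives 95 − 74 = 21. Stays. ✓
Risky: low deductible gives 71 − 0 = 71; high deductible gives 95 − 218 = -123. Stays. ✓
Beliefs are Bayes-consistent on-path and both types best-respond.

Yes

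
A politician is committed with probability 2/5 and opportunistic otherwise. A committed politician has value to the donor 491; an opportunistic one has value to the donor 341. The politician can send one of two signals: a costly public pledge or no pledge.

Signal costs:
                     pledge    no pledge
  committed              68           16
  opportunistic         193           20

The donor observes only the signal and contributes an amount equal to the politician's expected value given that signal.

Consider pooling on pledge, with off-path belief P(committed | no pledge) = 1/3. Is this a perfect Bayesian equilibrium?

On the equilibrium path (pledge) the donor holds the prior 2/5 and pays 2/5·491 + 3/5·341 = 401. Off-path (no pledge) belief 1/3 gives 1/3·491 + 2/3·341 = 391.
Committed: pledge gives 401 − 68 = 333; no pledge gives 391 − 16 = 375. Deviates. ✗
Opportunistic: pledge gives 401 − 193 = 208; no pledge gives 391 − 20 = 371. Deviates. ✗

No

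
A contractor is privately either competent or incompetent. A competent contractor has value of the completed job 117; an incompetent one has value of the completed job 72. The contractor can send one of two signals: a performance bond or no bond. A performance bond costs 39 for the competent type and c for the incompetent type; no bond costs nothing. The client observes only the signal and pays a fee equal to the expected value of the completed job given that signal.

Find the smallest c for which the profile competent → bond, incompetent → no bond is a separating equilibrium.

Under separation: bond → competent (pays 117); no bond → incompetent (pays 72).
Competent: 117 − 39 = 78 ≥ 72 − 0 = 72. Holds regardless of c. ✓
Incompetent: 72 − 0 ≥ 117 − c, so c ≥ 117 − 72 = 45.

45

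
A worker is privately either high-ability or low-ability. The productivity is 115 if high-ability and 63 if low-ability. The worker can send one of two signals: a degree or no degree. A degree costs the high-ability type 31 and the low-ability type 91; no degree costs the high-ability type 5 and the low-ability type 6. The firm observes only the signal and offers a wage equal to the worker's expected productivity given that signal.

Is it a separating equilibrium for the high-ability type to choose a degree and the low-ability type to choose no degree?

Yes

Under separation the firm infers type exactly: degree → high-ability (pays 115), no degree → low-ability (pays 63).
High-ability: degree gives 115 − 31 = 84; no degree gives 63 − 5 = 58. No deviation. ✓
Low-ability: no degree gives 63 − 6 = 57; degree gives 115 − 91 = 24. No deviation. ✓
Neither type gains from mimicking the other.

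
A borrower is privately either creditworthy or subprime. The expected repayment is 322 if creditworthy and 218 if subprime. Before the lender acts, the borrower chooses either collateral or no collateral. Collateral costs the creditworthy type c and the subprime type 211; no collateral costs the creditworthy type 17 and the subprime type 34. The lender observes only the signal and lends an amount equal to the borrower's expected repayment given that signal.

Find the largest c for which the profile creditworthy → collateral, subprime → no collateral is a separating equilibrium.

Under separation: collateral → creditworthy (pays 322); no collateral → subprime (pays 218).
Subprime: 218 − 34 = 184 ≥ 322 − 211 = 111. Holds regardless of c. ✓
Creditworthy: 322 − c ≥ 218 − 17, so c ≤ 322 − 201 = 121.

121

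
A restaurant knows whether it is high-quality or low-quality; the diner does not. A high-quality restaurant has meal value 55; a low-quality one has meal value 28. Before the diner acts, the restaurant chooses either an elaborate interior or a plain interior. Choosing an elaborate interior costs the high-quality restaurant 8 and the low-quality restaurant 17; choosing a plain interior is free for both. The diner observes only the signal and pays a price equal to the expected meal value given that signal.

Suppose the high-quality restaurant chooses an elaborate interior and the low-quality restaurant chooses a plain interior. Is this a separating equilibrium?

No

If types separate, elaborate interior earns payment 55 and plain interior earns 28.
High-quality: elaborate interior gives 55 − 8 = 47; plain interior gives 28 − 0 = 28. No deviation. ✓
Low-quality: plain interior gives 28 − 0 = 28; elaborate interior gives 55 − 17 = 38. Would deviate. ✗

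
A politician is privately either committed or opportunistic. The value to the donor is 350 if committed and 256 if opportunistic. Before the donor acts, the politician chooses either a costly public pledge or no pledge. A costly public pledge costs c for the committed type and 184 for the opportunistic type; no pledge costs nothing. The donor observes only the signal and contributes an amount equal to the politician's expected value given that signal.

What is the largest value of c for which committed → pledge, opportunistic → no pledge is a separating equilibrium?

94

Under separation: pledge → committed (pays 350); no pledge → opportunistic (pays 256).
Opportunistic: 256 − 0 = 256 ≥ 350 − 184 = 166. Holds regardless of c. ✓
Committed: 350 − c ≥ 256 − 0, so c ≤ 350 − 256 = 94.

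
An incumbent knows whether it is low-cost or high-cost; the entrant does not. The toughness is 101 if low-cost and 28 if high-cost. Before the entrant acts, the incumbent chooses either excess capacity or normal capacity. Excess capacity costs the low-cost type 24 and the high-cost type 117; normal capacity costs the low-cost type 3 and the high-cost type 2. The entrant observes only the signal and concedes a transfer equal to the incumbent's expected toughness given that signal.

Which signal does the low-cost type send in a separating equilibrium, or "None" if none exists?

Try low-cost → excess capacity, high-cost → normal capacity:
  Under separation the entrant infers type exactly: excess capacity → low-cost (pays 101), normal capacity → high-cost (pays 28).
  Low-cost: excess capacity gives 101 − 24 = 77; normal capacity gives 28 − 3 = 25. No deviation. ✓
  High-cost: normal capacity gives 28 − 2 = 26; excess capacity gives 101 − 117 = -16. No deviation. ✓
Both hold — the low-cost type sends excess capacity.

excess capacity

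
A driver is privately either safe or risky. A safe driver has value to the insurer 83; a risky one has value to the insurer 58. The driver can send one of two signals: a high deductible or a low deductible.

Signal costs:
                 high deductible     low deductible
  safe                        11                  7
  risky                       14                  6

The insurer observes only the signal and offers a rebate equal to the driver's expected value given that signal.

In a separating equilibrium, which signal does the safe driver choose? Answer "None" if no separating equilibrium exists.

Try safe → high deductible, risky → low deductible:
  Under separation the insurer infers type exactly: high deductible → safe (pays 83), low deductible → risky (pays 58).
  Safe: high deductible gives 83 − 11 = 72; low deductible gives 58 − 7 = 51. No deviation. ✓
  Risky: low deductible gives 58 − 6 = 52; high deductible gives 83 − 14 = 69. Would deviate. ✗
Try safe → low deductible, risky → high deductible:
  Under separation the insurer infers type exactly: low deductible → safe (pays 83), high deductible → risky (pays 58).
  Safe: low deductible gives 83 − 7 = 76; high deductible gives 58 − 11 = 47. No deviation. ✓
  Risky: high deductible gives 58 − 14 = 44; low deductible gives 83 − 6 = 77. Would deviate. ✗
Neither assignment is incentive-compatible.

None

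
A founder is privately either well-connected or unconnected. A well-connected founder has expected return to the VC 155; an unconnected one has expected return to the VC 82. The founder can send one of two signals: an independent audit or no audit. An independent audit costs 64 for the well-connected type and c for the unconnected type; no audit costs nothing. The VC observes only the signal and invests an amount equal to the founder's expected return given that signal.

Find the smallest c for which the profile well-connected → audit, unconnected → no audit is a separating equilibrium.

Under separation: audit → well-connected (pays 155); no audit → unconnected (pays 82).
Well-connected: 155 − 64 = 91 ≥ 82 − 0 = 82. Holds regardless of c. ✓
Unconnected: 82 − 0 ≥ 155 − c, so c ≥ 155 − 82 = 73.

73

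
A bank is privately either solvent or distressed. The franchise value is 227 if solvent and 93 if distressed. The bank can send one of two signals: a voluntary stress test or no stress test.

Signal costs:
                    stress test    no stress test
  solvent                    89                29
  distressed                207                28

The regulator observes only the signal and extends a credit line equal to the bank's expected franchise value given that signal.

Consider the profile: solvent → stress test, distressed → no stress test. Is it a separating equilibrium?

Yes

If types separate, stress test earns payment 227 and no stress test earns 93.
Solvent: stress test gives 227 − 89 = 138; no stress test gives 93 − 29 = 64. No deviation. ✓
Distressed: no stress test gives 93 − 28 = 65; stress test gives 227 − 207 = 20. No deviation. ✓
Neither type gains from mimicking the other.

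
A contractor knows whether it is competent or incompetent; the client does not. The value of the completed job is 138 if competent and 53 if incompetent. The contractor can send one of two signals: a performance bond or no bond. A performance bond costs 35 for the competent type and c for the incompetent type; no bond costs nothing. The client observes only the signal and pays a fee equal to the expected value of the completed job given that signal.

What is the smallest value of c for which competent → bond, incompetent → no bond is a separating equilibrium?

85

Under separation: bond → competent (pays 138); no bond → incompetent (pays 53).
Competent: 138 − 35 = 103 ≥ 53 − 0 = 53. Holds regardless of c. ✓
Incompetent: 53 − 0 ≥ 138 − c, so c ≥ 138 − 53 = 85.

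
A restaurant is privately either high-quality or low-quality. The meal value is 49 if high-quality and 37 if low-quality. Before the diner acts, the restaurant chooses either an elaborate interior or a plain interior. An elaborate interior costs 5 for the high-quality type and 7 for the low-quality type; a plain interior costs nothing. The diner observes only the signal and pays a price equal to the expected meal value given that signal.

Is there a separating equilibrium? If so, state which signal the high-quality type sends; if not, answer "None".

Try high-quality → elaborate interior, low-quality → plain interior:
  Under separation the diner infers type exactly: elaborate interior → high-quality (pays 49), plain interior → low-quality (pays 37).
  High-quality: elaborate interior gives 49 − 5 = 44; plain interior gives 37 − 0 = 37. No deviation. ✓
  Low-quality: plain interior gives 37 − 0 = 37; elaborate interior gives 49 − 7 = 42. Would deviate. ✗
Try high-quality → plain interior, low-quality → elaborate interior:
  Under separation the diner infers type exactly: plain interior → high-quality (pays 49), elaborate interior → low-quality (pays 37).
  High-quality: plain interior gives 49 − 0 = 49; elaborate interior gives 37 − 5 = 32. No deviation. ✓
  Low-quality: elaborate interior gives 37 − 7 = 30; plain interior gives 49 − 0 = 49. Would deviate. ✗
Neither assignment is incentive-compatible.

None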